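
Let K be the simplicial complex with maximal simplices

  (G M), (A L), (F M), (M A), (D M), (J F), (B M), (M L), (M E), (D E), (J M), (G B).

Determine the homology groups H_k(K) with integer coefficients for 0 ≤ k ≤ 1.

H_0 = Z,  H_1 = Z^4.

We work with the vertex ordering A < B < D < E < F < G < J < L < M. The simplices of K, each written with vertices in increasing order, are:

  0-simplices (9): A, B, D, E, F, G, J, L, M
  1-simplices (12): AL, AM, BG, BM, DE, DM, EM, FJ, FM, GM, JM, LM

Hence C_0 ≅ Z^9, C_1 ≅ Z^12.

Boundary ∂_1: C_1 → C_0 is given by ∂[p,q] = [q] − [p]. For instance
  ∂FJ = J − F.
As a 9×12 matrix over Z this has rank 8, with invariant factors (1,1,1,1,1,1,1,1).

Computing H_k = (kernel of ∂_k) / (image of ∂_{k+1}):

  H_0: rank C_0 − rank ∂_1 = 9 − 8 = 1, and the invariant factors of ∂_1 are all 1, so H_0 ≅ Z.
  H_1: rank ker ∂_1 − rank ∂_2 = (12 − 8) − 0 = 4, and there is no ∂_2, so H_1 ≅ Z^4.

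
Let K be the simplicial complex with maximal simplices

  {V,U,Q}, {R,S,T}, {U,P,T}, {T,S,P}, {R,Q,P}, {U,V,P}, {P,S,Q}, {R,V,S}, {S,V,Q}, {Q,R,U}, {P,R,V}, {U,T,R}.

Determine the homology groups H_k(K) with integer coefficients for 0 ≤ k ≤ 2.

H_0 ≅ Z,  H_1 ≅ Z/2,  H_2 = 0.

Order the vertices as P < Q < R < S < T < U < V. Listing each simplex with vertices in this order, K has dimension 2 with simplices:

  0-simplices (7): P, Q, R, S, T, U, V
  1-simplices (18): PQ, PR, PS, PT, PU, PV, QR, QS, QU, QV, RS, RT, RU, RV, ST, SV, TU, UV
  2-simplices (12): PQR, PQS, PRV, PST, PTU, PUV, QRU, QSV, QUV, RST, RSV, RTU

giving chain groups C_0 ≅ Z^7, C_1 ≅ Z^18, C_2 ≅ Z^12.

The boundary map ∂_1: C_1 → C_0 maps an edge to its endpoints' difference, ∂[p,q] = q − p.
This gives a 7×18 integer matrix of rank 6; reducing to Smith normal form yields diagonal entries (1,1,1,1,1,1).

∂_2: C_2 → C_1 maps a triangle to the signed sum of its edges. For instance
  ∂QRU = RU − QU + QR,
  ∂QUV = UV − QV + QU.
This gives a 18×12 integer matrix of rank 12; reducing to Smith normal form yields diagonal entries (1,1,1,1,1,1,1,1,1,1,1,2).

Reading off H_k = ker ∂_k / im ∂_{k+1}:

  H_0: rank C_0 − rank ∂_1 = 7 − 6 = 1, and the invariant factors of ∂_1 are all 1, so H_0 = Z.
  H_1: rank ker ∂_1 − rank ∂_2 = (18 − 6) − 12 = 0, and ∂_2 has invariant factor 2 > 1, so H_1 = Z/2.
  H_2: rank ker ∂_2 − rank ∂_3 = (12 − 12) − 0 = 0, and there is no ∂_3, so H_2 = 0.

As a check, the Euler characteristic is 7 − 18 + 12 = 1, which agrees with 1 − 0 + 0 = 1.
(K is a triangulation of the real projective plane RP^2.)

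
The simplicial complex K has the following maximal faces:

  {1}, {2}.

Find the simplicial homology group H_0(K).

K has 2 vertices.
rank ∂_0 = 0, rank ∂_1 = 0 ⇒ b_0 = 2 − 0 − 0 = 2. So H_0 = Z^2.

H_0 ≅ Z^2.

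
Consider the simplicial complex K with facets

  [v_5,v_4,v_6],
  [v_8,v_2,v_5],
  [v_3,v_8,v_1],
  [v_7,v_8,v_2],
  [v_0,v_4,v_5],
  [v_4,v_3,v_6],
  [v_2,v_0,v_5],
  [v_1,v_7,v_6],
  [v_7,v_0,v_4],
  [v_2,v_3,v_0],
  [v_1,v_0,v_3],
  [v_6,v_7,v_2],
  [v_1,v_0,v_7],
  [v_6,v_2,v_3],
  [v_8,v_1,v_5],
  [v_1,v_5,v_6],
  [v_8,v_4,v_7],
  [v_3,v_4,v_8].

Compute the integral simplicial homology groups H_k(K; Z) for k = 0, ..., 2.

H_0 = Z,  H_1 = Z^2,  H_2 = Z.

Fix the vertex order v_0 < v_1 < v_2 < v_3 < v_4 < v_5 < v_6 < v_7 < v_8 and write every simplex with vertices in increasing order. Then dim K = 2 and the simplices of K are:

  0-simplices (9): [v_0], [v_1], [v_2], [v_3], [v_4], [v_5], [v_6], [v_7], [v_8]
  1-simplices (27): (27 of them)
  2-simplices (18): (18 of them)

giving chain groups C_0 ≅ Z^9, C_1 ≅ Z^27, C_2 ≅ Z^18.

The boundary map ∂_1: C_1 → C_0 sends each edge [p,q] (with p < q) to q − p.
This gives a 9×27 integer matrix of rank 8; reducing to Smith normal form yields diagonal entries (1,1,1,1,1,1,1,1).

Boundary ∂_2: C_2 → C_1 acts by ∂[p,q,r] = [q,r] − [p,r] + [p,q]. For instance
  ∂[v_0,v_2,v_5] = [v_2,v_5] − [v_0,v_5] + [v_0,v_2],
  ∂[v_0,v_4,v_7] = [v_4,v_7] − [v_0,v_7] + [v_0,v_4].
This gives a 27×18 integer matrix of rank 17; reducing to Smith normal form yields diagonal entries (1,1,1,1,1,1,1,1,1,1,1,1,1,1,1,1,1).

Reading off H_k = ker ∂_k / im ∂_{k+1}:

  H_0: rank C_0 − rank ∂_1 = 9 − 8 = 1, and the invariant factors of ∂_1 are all 1, so H_0 = Z.
  H_1: rank ker ∂_1 − rank ∂_2 = (27 − 8) − 17 = 2, and the invariant factors of ∂_2 are all 1, so H_1 = Z^2.
  H_2: rank ker ∂_2 − rank ∂_3 = (18 − 17) − 0 = 1, and there is no ∂_3, so H_2 = Z.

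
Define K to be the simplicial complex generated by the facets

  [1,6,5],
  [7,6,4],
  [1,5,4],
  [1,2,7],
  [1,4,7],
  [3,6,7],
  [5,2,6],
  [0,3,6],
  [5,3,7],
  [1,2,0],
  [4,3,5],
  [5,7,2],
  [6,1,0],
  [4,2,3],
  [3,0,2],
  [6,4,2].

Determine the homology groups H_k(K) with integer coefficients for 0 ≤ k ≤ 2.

K has 8 vertices, 24 edges, 16 triangles.
rank ∂_0 = 0, rank ∂_1 = 7 ⇒ b_0 = 8 − 0 − 7 = 1; all invariant factors of ∂_1 are 1 so no torsion. So H_0 = Z.
rank ∂_1 = 7, rank ∂_2 = 15 ⇒ b_1 = 24 − 7 − 15 = 2; all invariant factors of ∂_2 are 1 so no torsion. So H_1 = Z^2.
rank ∂_2 = 15, rank ∂_3 = 0 ⇒ b_2 = 16 − 15 − 0 = 1. So H_2 = Z.

H_0 ≅ Z,  H_1 ≅ Z^2,  H_2 ≅ Z.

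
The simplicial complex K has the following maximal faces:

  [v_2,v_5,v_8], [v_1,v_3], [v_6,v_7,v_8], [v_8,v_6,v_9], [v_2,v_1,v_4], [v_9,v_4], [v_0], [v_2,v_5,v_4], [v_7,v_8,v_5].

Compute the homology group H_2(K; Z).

H_2 ≅ 0.

Take the total order v_0 < v_1 < v_2 < v_3 < v_4 < v_5 < v_6 < v_7 < v_8 < v_9 on the vertex set. Then K (dimension 2) consists of the simplices:

  0-simplices (10): [v_0], [v_1], [v_2], [v_3], [v_4], [v_5], [v_6], [v_7], [v_8], [v_9]
  1-simplices (15): (15 of them)
  2-simplices (6): [v_1,v_2,v_4], [v_2,v_4,v_5], [v_2,v_5,v_8], [v_5,v_7,v_8], [v_6,v_7,v_8], [v_6,v_8,v_9]

Hence C_0 ≅ Z^10, C_1 ≅ Z^15, C_2 ≅ Z^6.

The boundary map ∂_1: C_1 → C_0 sends each edge [p,q] (with p < q) to q − p. For instance
  ∂[v_2,v_8] = [v_8] − [v_2].
The resulting 10×15 matrix has rank 8, and its Smith normal form has invariant factors (1,1,1,1,1,1,1,1).

The boundary map ∂_2: C_2 → C_1 sends each 2-simplex [p,q,r] to [q,r] − [p,r] + [p,q]. For instance
  ∂[v_2,v_5,v_8] = [v_5,v_8] − [v_2,v_8] + [v_2,v_5],
  ∂[v_2,v_4,v_5] = [v_4,v_5] − [v_2,v_5] + [v_2,v_4].
This gives a 15×6 integer matrix of rank 6; reducing to Smith normal form yields diagonal entries (1,1,1,1,1,1).

From H_k ≅ ker(∂_k) / im(∂_{k+1}) we obtain:

  H_2: rank ker ∂_2 − rank ∂_3 = (6 − 6) − 0 = 0, and there is no ∂_3, so H_2 ≅ 0.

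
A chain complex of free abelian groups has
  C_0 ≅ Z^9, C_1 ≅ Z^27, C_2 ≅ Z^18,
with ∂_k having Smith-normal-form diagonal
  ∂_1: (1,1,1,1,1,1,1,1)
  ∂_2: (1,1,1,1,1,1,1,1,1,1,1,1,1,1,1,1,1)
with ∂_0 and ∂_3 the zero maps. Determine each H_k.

H_0 ≅ Z,  H_1 ≅ Z^2,  H_2 ≅ Z.

H_0: b_0 = 9 − 0 − 8 = 1; torsion from ∂_1 factors > 1: none. So H_0 ≅ Z.
H_1: b_1 = 27 − 8 − 17 = 2; torsion from ∂_2 factors > 1: none. So H_1 ≅ Z^2.
H_2: b_2 = 18 − 17 − 0 = 1; torsion from ∂_3 factors > 1: none. So H_2 ≅ Z.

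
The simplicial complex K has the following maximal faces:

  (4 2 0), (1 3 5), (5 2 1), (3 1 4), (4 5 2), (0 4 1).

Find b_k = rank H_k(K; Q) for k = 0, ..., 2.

b_0 = 1, b_1 = 1, b_2 = 0.

K has 6 vertices, 12 edges, 6 triangles.
rank ∂_0 = 0, rank ∂_1 = 5 ⇒ b_0 = 6 − 0 − 5 = 1; all invariant factors of ∂_1 are 1 so no torsion. So H_0 ≅ Z.
rank ∂_1 = 5, rank ∂_2 = 6 ⇒ b_1 = 12 − 5 − 6 = 1; all invariant factors of ∂_2 are 1 so no torsion. So H_1 ≅ Z.
rank ∂_2 = 6, rank ∂_3 = 0 ⇒ b_2 = 6 − 6 − 0 = 0. So H_2 ≅ 0.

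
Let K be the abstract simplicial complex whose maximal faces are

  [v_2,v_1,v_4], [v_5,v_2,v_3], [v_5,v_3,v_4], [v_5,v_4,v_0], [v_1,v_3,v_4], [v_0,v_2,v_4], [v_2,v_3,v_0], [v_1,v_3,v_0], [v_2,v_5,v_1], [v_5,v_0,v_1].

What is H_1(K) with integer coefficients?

Fix the vertex order v_0 < v_1 < v_2 < v_3 < v_4 < v_5 and write every simplex with vertices in increasing order. Then dim K = 2 and the simplices of K are:

  0-simplices (6): [v_0], [v_1], [v_2], [v_3], [v_4], [v_5]
  1-simplices (15): (15 of them)
  2-simplices (10): [v_0,v_1,v_3], [v_0,v_1,v_5], [v_0,v_2,v_3], [v_0,v_2,v_4], [v_0,v_4,v_5], [v_1,v_2,v_4], [v_1,v_2,v_5], [v_1,v_3,v_4], [v_2,v_3,v_5], [v_3,v_4,v_5]

so the chain groups are C_0 ≅ Z^6, C_1 ≅ Z^15, C_2 ≅ Z^10.

Boundary ∂_1: C_1 → C_0 maps an edge to its endpoints' difference, ∂[p,q] = q − p. For instance
  ∂[v_0,v_2] = [v_2] − [v_0].
The resulting 6×15 matrix has rank 5, and its Smith normal form has invariant factors (1,1,1,1,1).

The boundary map ∂_2: C_2 → C_1 maps a triangle to the signed sum of its edges. For instance
  ∂[v_2,v_3,v_5] = [v_3,v_5] − [v_2,v_5] + [v_2,v_3],
  ∂[v_0,v_4,v_5] = [v_4,v_5] − [v_0,v_5] + [v_0,v_4].
As a 15×10 matrix over Z this has rank 10, with invariant factors (1,1,1,1,1,1,1,1,1,2).

From H_k ≅ ker(∂_k) / im(∂_{k+1}) we obtain:

  H_1: rank ker ∂_1 − rank ∂_2 = (15 − 5) − 10 = 0, and ∂_2 has invariant factor 2 > 1, so H_1 ≅ Z/2.

H_1 = Z/2.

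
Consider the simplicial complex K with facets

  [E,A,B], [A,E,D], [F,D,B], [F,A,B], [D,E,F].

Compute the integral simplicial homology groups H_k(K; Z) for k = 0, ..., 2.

H_0 = Z,  H_1 = Z,  H_2 = 0.

Take the total order A < B < D < E < F on the vertex set. Then K (dimension 2) consists of the simplices:

  0-simplices (5): A, B, D, E, F
  1-simplices (10): AB, AD, AE, AF, BD, BE, BF, DE, DF, EF
  2-simplices (5): ABE, ABF, ADE, BDF, DEF

giving chain groups C_0 ≅ Z^5, C_1 ≅ Z^10, C_2 ≅ Z^5.

Boundary ∂_1: C_1 → C_0 maps an edge to its endpoints' difference, ∂[p,q] = q − p.
The resulting 5×10 matrix has rank 4, and its Smith normal form has invariant factors (1,1,1,1).

Boundary ∂_2: C_2 → C_1 acts by ∂[p,q,r] = [q,r] − [p,r] + [p,q]. For instance
  ∂ADE = DE − AE + AD,
  ∂DEF = EF − DF + DE.
As a 10×5 matrix over Z this has rank 5, with invariant factors (1,1,1,1,1).

From H_k ≅ ker(∂_k) / im(∂_{k+1}) we obtain:

  H_0: rank C_0 − rank ∂_1 = 5 − 4 = 1, and the invariant factors of ∂_1 are all 1, so H_0 = Z.
  H_1: rank ker ∂_1 − rank ∂_2 = (10 − 4) − 5 = 1, and the invariant factors of ∂_2 are all 1, so H_1 = Z.
  H_2: rank ker ∂_2 − rank ∂_3 = (5 − 5) − 0 = 0, and there is no ∂_3, so H_2 = 0.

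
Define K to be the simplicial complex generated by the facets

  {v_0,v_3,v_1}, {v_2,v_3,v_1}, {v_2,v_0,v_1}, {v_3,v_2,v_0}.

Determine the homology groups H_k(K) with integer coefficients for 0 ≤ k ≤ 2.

Order the vertices as v_0 < v_1 < v_2 < v_3. Listing each simplex with vertices in this order, K has dimension 2 with simplices:

  0-simplices (4): [v_0], [v_1], [v_2], [v_3]
  1-simplices (6): [v_0,v_1], [v_0,v_2], [v_0,v_3], [v_1,v_2], [v_1,v_3], [v_2,v_3]
  2-simplices (4): [v_0,v_1,v_2], [v_0,v_1,v_3], [v_0,v_2,v_3], [v_1,v_2,v_3]

Hence C_0 ≅ Z^4, C_1 ≅ Z^6, C_2 ≅ Z^4.

∂_1: C_1 → C_0 sends each edge [p,q] (with p < q) to q − p.
The resulting 4×6 matrix has rank 3, and its Smith normal form has invariant factors (1,1,1).

The boundary map ∂_2: C_2 → C_1 sends each 2-simplex [p,q,r] to [q,r] − [p,r] + [p,q]. For instance
  ∂[v_0,v_2,v_3] = [v_2,v_3] − [v_0,v_3] + [v_0,v_2],
  ∂[v_0,v_1,v_2] = [v_1,v_2] − [v_0,v_2] + [v_0,v_1].
The 6×4 boundary matrix has rank 3 and Smith normal form diag(1,1,1).

Now H_k = ker ∂_k / im ∂_{k+1}, so:

  H_0: rank C_0 − rank ∂_1 = 4 − 3 = 1, and the invariant factors of ∂_1 are all 1, so H_0 ≅ Z.
  H_1: rank ker ∂_1 − rank ∂_2 = (6 − 3) − 3 = 0, and the invariant factors of ∂_2 are all 1, so H_1 ≅ 0.
  H_2: rank ker ∂_2 − rank ∂_3 = (4 − 3) − 0 = 1, and there is no ∂_3, so H_2 ≅ Z.

As a check, the Euler characteristic is 4 − 6 + 4 = 2, which agrees with 1 − 0 + 1 = 2.

H_0 = Z,  H_1 = 0,  H_2 = Z.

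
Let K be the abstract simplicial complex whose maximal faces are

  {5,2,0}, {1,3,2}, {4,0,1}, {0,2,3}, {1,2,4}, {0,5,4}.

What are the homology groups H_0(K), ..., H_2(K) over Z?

Fix the vertex order 0 < 1 < 2 < 3 < 4 < 5 and write every simplex with vertices in increasing order. Then dim K = 2 and the simplices of K are:

  0-simplices (6): [0], [1], [2], [3], [4], [5]
  1-simplices (12): [0,1], [0,2], [0,3], [0,4], [0,5], [1,2], [1,3], [1,4], [2,3], [2,4], [2,5], [4,5]
  2-simplices (6): [0,1,4], [0,2,3], [0,2,5], [0,4,5], [1,2,3], [1,2,4]

Hence C_0 ≅ Z^6, C_1 ≅ Z^12, C_2 ≅ Z^6.

∂_1: C_1 → C_0 sends each edge [p,q] (with p < q) to q − p. For instance
  ∂[1,2] = [2] − [1].
This gives a 6×12 integer matrix of rank 5; reducing to Smith normal form yields diagonal entries (1,1,1,1,1).

Boundary ∂_2: C_2 → C_1 sends each 2-simplex [p,q,r] to [q,r] − [p,r] + [p,q]. For instance
  ∂[0,4,5] = [4,5] − [0,5] + [0,4],
  ∂[0,2,5] = [2,5] − [0,5] + [0,2].
The 12×6 boundary matrix has rank 6 and Smith normal form diag(1,1,1,1,1,1).

Reading off H_k = ker ∂_k / im ∂_{k+1}:

  H_0: rank C_0 − rank ∂_1 = 6 − 5 = 1, and the invariant factors of ∂_1 are all 1, so H_0 ≅ Z.
  H_1: rank ker ∂_1 − rank ∂_2 = (12 − 5) − 6 = 1, and the invariant factors of ∂_2 are all 1, so H_1 ≅ Z.
  H_2: rank ker ∂_2 − rank ∂_3 = (6 − 6) − 0 = 0, and there is no ∂_3, so H_2 ≅ 0.

As a check, the Euler characteristic is 6 − 12 + 6 = 0, which agrees with 1 − 1 + 0 = 0.

H_0 ≅ Z,  H_1 ≅ Z,  H_2 = 0.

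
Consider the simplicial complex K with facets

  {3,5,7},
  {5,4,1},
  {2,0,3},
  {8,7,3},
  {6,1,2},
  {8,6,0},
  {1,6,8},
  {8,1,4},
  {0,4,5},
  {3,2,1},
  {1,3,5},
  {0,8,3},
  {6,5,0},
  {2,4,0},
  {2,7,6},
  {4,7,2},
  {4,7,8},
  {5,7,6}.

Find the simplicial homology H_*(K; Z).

Order the vertices as 0 < 1 < 2 < 3 < 4 < 5 < 6 < 7 < 8. Listing each simplex with vertices in this order, K has dimension 2 with simplices:

  0-simplices (9): [0], [1], [2], [3], [4], [5], [6], [7], [8]
  1-simplices (27): (27 of them)
  2-simplices (18): [0,2,3], [0,2,4], [0,3,8], [0,4,5], [0,5,6], [0,6,8], [1,2,3], [1,2,6], [1,3,5], [1,4,5], [1,4,8], [1,6,8], [2,4,7], [2,6,7], [3,5,7], [3,7,8], [4,7,8], [5,6,7]

Hence C_0 ≅ Z^9, C_1 ≅ Z^27, C_2 ≅ Z^18.

∂_1: C_1 → C_0 is given by ∂[p,q] = [q] − [p].
The 9×27 boundary matrix has rank 8 and Smith normal form diag(1,1,1,1,1,1,1,1).

The boundary map ∂_2: C_2 → C_1 maps a triangle to the signed sum of its edges. For instance
  ∂[1,2,6] = [2,6] − [1,6] + [1,2],
  ∂[0,5,6] = [5,6] − [0,6] + [0,5].
The 27×18 boundary matrix has rank 17 and Smith normal form diag(1,1,1,1,1,1,1,1,1,1,1,1,1,1,1,1,1).

Now H_k = ker ∂_k / im ∂_{k+1}, so:

  H_0: rank C_0 − rank ∂_1 = 9 − 8 = 1, and the invariant factors of ∂_1 are all 1, so H_0 ≅ Z.
  H_1: rank ker ∂_1 − rank ∂_2 = (27 − 8) − 17 = 2, and the invariant factors of ∂_2 are all 1, so H_1 ≅ Z^2.
  H_2: rank ker ∂_2 − rank ∂_3 = (18 − 17) − 0 = 1, and there is no ∂_3, so H_2 ≅ Z.

As a check, the Euler characteristic is 9 − 27 + 18 = 0, which agrees with 1 − 2 + 1 = 0.

H_0 = Z,  H_1 = Z^2,  H_2 = Z.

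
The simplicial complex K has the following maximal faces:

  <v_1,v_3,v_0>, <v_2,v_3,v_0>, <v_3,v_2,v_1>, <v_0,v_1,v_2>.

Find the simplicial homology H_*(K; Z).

H_0 ≅ Z,  H_1 = 0,  H_2 ≅ Z.

Take the total order v_0 < v_1 < v_2 < v_3 on the vertex set. Then K (dimension 2) consists of the simplices:

  0-simplices (4): [v_0], [v_1], [v_2], [v_3]
  1-simplices (6): [v_0,v_1], [v_0,v_2], [v_0,v_3], [v_1,v_2], [v_1,v_3], [v_2,v_3]
  2-simplices (4): [v_0,v_1,v_2], [v_0,v_1,v_3], [v_0,v_2,v_3], [v_1,v_2,v_3]

Hence C_0 ≅ Z^4, C_1 ≅ Z^6, C_2 ≅ Z^4.

The boundary map ∂_1: C_1 → C_0 is given by ∂[p,q] = [q] − [p]. For instance
  ∂[v_0,v_3] = [v_3] − [v_0].
The resulting 4×6 matrix has rank 3, and its Smith normal form has invariant factors (1,1,1).

Boundary ∂_2: C_2 → C_1 maps a triangle to the signed sum of its edges. For instance
  ∂[v_0,v_1,v_3] = [v_1,v_3] − [v_0,v_3] + [v_0,v_1],
  ∂[v_0,v_1,v_2] = [v_1,v_2] − [v_0,v_2] + [v_0,v_1].
As a 6×4 matrix over Z this has rank 3, with invariant factors (1,1,1).

Computing H_k = (kernel of ∂_k) / (image of ∂_{k+1}):

  H_0: rank C_0 − rank ∂_1 = 4 − 3 = 1, and the invariant factors of ∂_1 are all 1, so H_0 ≅ Z.
  H_1: rank ker ∂_1 − rank ∂_2 = (6 − 3) − 3 = 0, and the invariant factors of ∂_2 are all 1, so H_1 ≅ 0.
  H_2: rank ker ∂_2 − rank ∂_3 = (4 − 3) − 0 = 1, and there is no ∂_3, so H_2 ≅ Z.

As a check, the Euler characteristic is 4 − 6 + 4 = 2, which agrees with 1 − 0 + 1 = 2.
(K is a triangulation of the 2-sphere S^2.)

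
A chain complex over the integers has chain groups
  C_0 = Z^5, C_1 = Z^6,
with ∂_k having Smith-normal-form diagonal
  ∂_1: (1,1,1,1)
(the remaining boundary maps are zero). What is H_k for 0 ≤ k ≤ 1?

H_0: b_0 = 5 − 0 − 4 = 1; torsion from ∂_1 factors > 1: none. So H_0 = Z.
H_1: b_1 = 6 − 4 − 0 = 2; torsion from ∂_2 factors > 1: none. So H_1 = Z^2.

H_0 = Z,  H_1 = Z^2.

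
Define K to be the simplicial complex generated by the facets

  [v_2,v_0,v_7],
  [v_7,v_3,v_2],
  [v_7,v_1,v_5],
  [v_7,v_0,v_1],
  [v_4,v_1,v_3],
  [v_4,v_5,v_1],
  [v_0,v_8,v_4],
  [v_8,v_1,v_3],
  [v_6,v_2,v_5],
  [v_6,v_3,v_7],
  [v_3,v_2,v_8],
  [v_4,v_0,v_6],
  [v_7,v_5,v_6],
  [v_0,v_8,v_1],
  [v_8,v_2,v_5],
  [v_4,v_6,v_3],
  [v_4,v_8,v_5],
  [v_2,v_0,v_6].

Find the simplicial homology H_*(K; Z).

Order the vertices as v_0 < v_1 < v_2 < v_3 < v_4 < v_5 < v_6 < v_7 < v_8. Listing each simplex with vertices in this order, K has dimension 2 with simplices:

  0-simplices (9): [v_0], [v_1], [v_2], [v_3], [v_4], [v_5], [v_6], [v_7], [v_8]
  1-simplices (27): (27 of them)
  2-simplices (18): (18 of them)

Hence C_0 ≅ Z^9, C_1 ≅ Z^27, C_2 ≅ Z^18.

Boundary ∂_1: C_1 → C_0 is given by ∂[p,q] = [q] − [p].
This gives a 9×27 integer matrix of rank 8; reducing to Smith normal form yields diagonal entries (1,1,1,1,1,1,1,1).

Boundary ∂_2: C_2 → C_1 acts by ∂[p,q,r] = [q,r] − [p,r] + [p,q]. For instance
  ∂[v_1,v_5,v_7] = [v_5,v_7] − [v_1,v_7] + [v_1,v_5],
  ∂[v_3,v_4,v_6] = [v_4,v_6] − [v_3,v_6] + [v_3,v_4].
The 27×18 boundary matrix has rank 18 and Smith normal form diag(1,1,1,1,1,1,1,1,1,1,1,1,1,1,1,1,1,2).

Computing H_k = (kernel of ∂_k) / (image of ∂_{k+1}):

  H_0: rank C_0 − rank ∂_1 = 9 − 8 = 1, and the invariant factors of ∂_1 are all 1, so H_0 = Z.
  H_1: rank ker ∂_1 − rank ∂_2 = (27 − 8) − 18 = 1, and ∂_2 has invariant factor 2 > 1, so H_1 = Z ⊕ Z/2Z.
  H_2: rank ker ∂_2 − rank ∂_3 = (18 − 18) − 0 = 0, and there is no ∂_3, so H_2 = 0.

H_0 ≅ Z,  H_1 ≅ Z ⊕ Z/2Z,  H_2 = 0.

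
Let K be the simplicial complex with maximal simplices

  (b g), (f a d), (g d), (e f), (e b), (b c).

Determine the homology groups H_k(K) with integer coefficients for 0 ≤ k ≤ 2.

K has 7 vertices, 8 edges, 1 triangle.
rank ∂_0 = 0, rank ∂_1 = 6 ⇒ b_0 = 7 − 0 − 6 = 1; all invariant factors of ∂_1 are 1 so no torsion. So H_0 = Z.
rank ∂_1 = 6, rank ∂_2 = 1 ⇒ b_1 = 8 − 6 − 1 = 1; all invariant factors of ∂_2 are 1 so no torsion. So H_1 = Z.
rank ∂_2 = 1, rank ∂_3 = 0 ⇒ b_2 = 1 − 1 − 0 = 0. So H_2 = 0.

H_0 ≅ Z,  H_1 ≅ Z,  H_2 = 0.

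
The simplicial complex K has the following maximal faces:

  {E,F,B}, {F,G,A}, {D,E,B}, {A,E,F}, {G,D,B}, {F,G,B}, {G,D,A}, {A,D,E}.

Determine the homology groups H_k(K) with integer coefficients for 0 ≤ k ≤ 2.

Fix the vertex order A < B < D < E < F < G and write every simplex with vertices in increasing order. Then dim K = 2 and the simplices of K are:

  0-simplices (6): A, B, D, E, F, G
  1-simplices (12): AD, AE, AF, AG, BD, BE, BF, BG, DE, DG, EF, FG
  2-simplices (8): ADE, ADG, AEF, AFG, BDE, BDG, BEF, BFG

Hence C_0 ≅ Z^6, C_1 ≅ Z^12, C_2 ≅ Z^8.

The boundary map ∂_1: C_1 → C_0 is given by ∂[p,q] = [q] − [p]. For instance
  ∂FG = G − F.
This gives a 6×12 integer matrix of rank 5; reducing to Smith normal form yields diagonal entries (1,1,1,1,1).

∂_2: C_2 → C_1 acts by ∂[p,q,r] = [q,r] − [p,r] + [p,q]. For instance
  ∂ADG = DG − AG + AD,
  ∂AFG = FG − AG + AF.
The 12×8 boundary matrix has rank 7 and Smith normal form diag(1,1,1,1,1,1,1).

Reading off H_k = ker ∂_k / im ∂_{k+1}:

  H_0: rank C_0 − rank ∂_1 = 6 − 5 = 1, and the invariant factors of ∂_1 are all 1, so H_0 ≅ Z.
  H_1: rank ker ∂_1 − rank ∂_2 = (12 − 5) − 7 = 0, and the invariant factors of ∂_2 are all 1, so H_1 ≅ 0.
  H_2: rank ker ∂_2 − rank ∂_3 = (8 − 7) − 0 = 1, and there is no ∂_3, so H_2 ≅ Z.

As a check, the Euler characteristic is 6 − 12 + 8 = 2, which agrees with 1 − 0 + 1 = 2.

H_0 ≅ Z,  H_1 = 0,  H_2 ≅ Z.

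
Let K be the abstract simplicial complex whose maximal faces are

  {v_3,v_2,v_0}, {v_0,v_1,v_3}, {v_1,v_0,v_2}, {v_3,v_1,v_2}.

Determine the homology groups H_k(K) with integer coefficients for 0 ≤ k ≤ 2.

Fix the vertex order v_0 < v_1 < v_2 < v_3 and write every simplex with vertices in increasing order. Then dim K = 2 and the simplices of K are:

  0-simplices (4): [v_0], [v_1], [v_2], [v_3]
  1-simplices (6): [v_0,v_1], [v_0,v_2], [v_0,v_3], [v_1,v_2], [v_1,v_3], [v_2,v_3]
  2-simplices (4): [v_0,v_1,v_2], [v_0,v_1,v_3], [v_0,v_2,v_3], [v_1,v_2,v_3]

so the chain groups are C_0 ≅ Z^4, C_1 ≅ Z^6, C_2 ≅ Z^4.

Boundary ∂_1: C_1 → C_0 is given by ∂[p,q] = [q] − [p].
As a 4×6 matrix over Z this has rank 3, with invariant factors (1,1,1).

Boundary ∂_2: C_2 → C_1 maps a triangle to the signed sum of its edges. For instance
  ∂[v_0,v_1,v_3] = [v_1,v_3] − [v_0,v_3] + [v_0,v_1],
  ∂[v_0,v_1,v_2] = [v_1,v_2] − [v_0,v_2] + [v_0,v_1].
The resulting 6×4 matrix has rank 3, and its Smith normal form has invariant factors (1,1,1).

From H_k ≅ ker(∂_k) / im(∂_{k+1}) we obtain:

  H_0: rank C_0 − rank ∂_1 = 4 − 3 = 1, and the invariant factors of ∂_1 are all 1, so H_0 ≅ Z.
  H_1: rank ker ∂_1 − rank ∂_2 = (6 − 3) − 3 = 0, and the invariant factors of ∂_2 are all 1, so H_1 ≅ 0.
  H_2: rank ker ∂_2 − rank ∂_3 = (4 − 3) − 0 = 1, and there is no ∂_3, so H_2 ≅ Z.

H_0 = Z,  H_1 = 0,  H_2 = Z.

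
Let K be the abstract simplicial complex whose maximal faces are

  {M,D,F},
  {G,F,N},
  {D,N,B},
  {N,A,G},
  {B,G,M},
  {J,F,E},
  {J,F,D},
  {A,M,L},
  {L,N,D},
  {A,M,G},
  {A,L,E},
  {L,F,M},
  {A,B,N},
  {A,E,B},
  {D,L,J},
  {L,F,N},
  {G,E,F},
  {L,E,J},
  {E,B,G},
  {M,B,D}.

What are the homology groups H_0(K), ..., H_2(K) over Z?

H_0 = Z,  H_1 = Z ⊕ Z_2,  H_2 = 0.

We work with the vertex ordering A < B < D < E < F < G < J < L < M < N. The simplices of K, each written with vertices in increasing order, are:

  0-simplices (10): A, B, D, E, F, G, J, L, M, N
  1-simplices (30): AB, AE, AG, AL, AM, AN, BD, BE, BG, BM, BN, DF, DJ, DL, DM, DN, EF, EG, EJ, EL, FG, FJ, FL, FM, FN, GM, GN, JL, LM, LN
  2-simplices (20): ABE, ABN, AEL, AGM, AGN, ALM, BDM, BDN, BEG, BGM, DFJ, DFM, DJL, DLN, EFG, EFJ, EJL, FGN, FLM, FLN

so the chain groups are C_0 ≅ Z^10, C_1 ≅ Z^30, C_2 ≅ Z^20.

The boundary map ∂_1: C_1 → C_0 is given by ∂[p,q] = [q] − [p].
The resulting 10×30 matrix has rank 9, and its Smith normal form has invariant factors (1,1,1,1,1,1,1,1,1).

Boundary ∂_2: C_2 → C_1 sends each 2-simplex [p,q,r] to [q,r] − [p,r] + [p,q]. For instance
  ∂EJL = JL − EL + EJ,
  ∂DJL = JL − DL + DJ.
The resulting 30×20 matrix has rank 20, and its Smith normal form has invariant factors (1,1,1,1,1,1,1,1,1,1,1,1,1,1,1,1,1,1,1,2).

Computing H_k = (kernel of ∂_k) / (image of ∂_{k+1}):

  H_0: rank C_0 − rank ∂_1 = 10 − 9 = 1, and the invariant factors of ∂_1 are all 1, so H_0 = Z.
  H_1: rank ker ∂_1 − rank ∂_2 = (30 − 9) − 20 = 1, and ∂_2 has invariant factor 2 > 1, so H_1 = Z ⊕ Z_2.
  H_2: rank ker ∂_2 − rank ∂_3 = (20 − 20) − 0 = 0, and there is no ∂_3, so H_2 = 0.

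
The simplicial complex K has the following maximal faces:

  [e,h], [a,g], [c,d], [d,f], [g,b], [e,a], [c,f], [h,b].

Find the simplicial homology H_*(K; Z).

H_0 ≅ Z^2,  H_1 ≅ Z^2.

We work with the vertex ordering a < b < c < d < e < f < g < h. The simplices of K, each written with vertices in increasing order, are:

  0-simplices (8): a, b, c, d, e, f, g, h
  1-simplices (8): ae, ag, bg, bh, cd, cf, df, eh

Hence C_0 ≅ Z^8, C_1 ≅ Z^8.

Boundary ∂_1: C_1 → C_0 sends each edge [p,q] (with p < q) to q − p.
The resulting 8×8 matrix has rank 6, and its Smith normal form has invariant factors (1,1,1,1,1,1).

Computing H_k = (kernel of ∂_k) / (image of ∂_{k+1}):

  H_0: rank C_0 − rank ∂_1 = 8 − 6 = 2, and the invariant factors of ∂_1 are all 1, so H_0 = Z^2.
  H_1: rank ker ∂_1 − rank ∂_2 = (8 − 6) − 0 = 2, and there is no ∂_2, so H_1 = Z^2.

(K is a triangulation of the disjoint union of the circle S^1 and the circle S^1.)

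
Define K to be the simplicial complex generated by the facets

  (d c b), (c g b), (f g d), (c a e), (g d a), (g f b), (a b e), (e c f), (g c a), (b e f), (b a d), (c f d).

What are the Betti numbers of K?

Take the total order a < b < c < d < e < f < g on the vertex set. Then K (dimension 2) consists of the simplices:

  0-simplices (7): a, b, c, d, e, f, g
  1-simplices (18): ab, ac, ad, ae, ag, bc, bd, be, bf, bg, cd, ce, cf, cg, df, dg, ef, fg
  2-simplices (12): abd, abe, ace, acg, adg, bcd, bcg, bef, bfg, cdf, cef, dfg

so the chain groups are C_0 ≅ Z^7, C_1 ≅ Z^18, C_2 ≅ Z^12.

Boundary ∂_1: C_1 → C_0 is given by ∂[p,q] = [q] − [p].
This gives a 7×18 integer matrix of rank 6; reducing to Smith normal form yields diagonal entries (1,1,1,1,1,1).

The boundary map ∂_2: C_2 → C_1 maps a triangle to the signed sum of its edges. For instance
  ∂cef = ef − cf + ce,
  ∂bcg = cg − bg + bc.
The resulting 18×12 matrix has rank 12, and its Smith normal form has invariant factors (1,1,1,1,1,1,1,1,1,1,1,2).

Reading off H_k = ker ∂_k / im ∂_{k+1}:

  H_0: rank C_0 − rank ∂_1 = 7 − 6 = 1, and the invariant factors of ∂_1 are all 1, so H_0 ≅ Z.
  H_1: rank ker ∂_1 − rank ∂_2 = (18 − 6) − 12 = 0, and ∂_2 has invariant factor 2 > 1, so H_1 ≅ Z/2Z.
  H_2: rank ker ∂_2 − rank ∂_3 = (12 − 12) − 0 = 0, and there is no ∂_3, so H_2 ≅ 0.

As a check, the Euler characteristic is 7 − 18 + 12 = 1, which agrees with 1 − 0 + 0 = 1.

Hence the Betti numbers are b_0 = 1, b_1 = 0, b_2 = 0.

b_0 = 1, b_1 = 0, b_2 = 0.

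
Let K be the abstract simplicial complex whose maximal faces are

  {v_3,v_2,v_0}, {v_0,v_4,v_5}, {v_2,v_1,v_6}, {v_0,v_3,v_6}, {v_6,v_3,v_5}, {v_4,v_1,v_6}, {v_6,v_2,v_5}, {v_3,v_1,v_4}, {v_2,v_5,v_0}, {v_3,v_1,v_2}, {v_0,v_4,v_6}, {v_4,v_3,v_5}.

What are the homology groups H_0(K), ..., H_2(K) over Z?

H_0 ≅ Z,  H_1 ≅ Z/2Z,  H_2 = 0.

We work with the vertex ordering v_0 < v_1 < v_2 < v_3 < v_4 < v_5 < v_6. The simplices of K, each written with vertices in increasing order, are:

  0-simplices (7): [v_0], [v_1], [v_2], [v_3], [v_4], [v_5], [v_6]
  1-simplices (18): (18 of them)
  2-simplices (12): (12 of them)

so the chain groups are C_0 ≅ Z^7, C_1 ≅ Z^18, C_2 ≅ Z^12.

The boundary map ∂_1: C_1 → C_0 maps an edge to its endpoints' difference, ∂[p,q] = q − p. For instance
  ∂[v_1,v_2] = [v_2] − [v_1].
The resulting 7×18 matrix has rank 6, and its Smith normal form has invariant factors (1,1,1,1,1,1).

∂_2: C_2 → C_1 acts by ∂[p,q,r] = [q,r] − [p,r] + [p,q]. For instance
  ∂[v_2,v_5,v_6] = [v_5,v_6] − [v_2,v_6] + [v_2,v_5],
  ∂[v_0,v_2,v_5] = [v_2,v_5] − [v_0,v_5] + [v_0,v_2].
The 18×12 boundary matrix has rank 12 and Smith normal form diag(1,1,1,1,1,1,1,1,1,1,1,2).

From H_k ≅ ker(∂_k) / im(∂_{k+1}) we obtain:

  H_0: rank C_0 − rank ∂_1 = 7 − 6 = 1, and the invariant factors of ∂_1 are all 1, so H_0 ≅ Z.
  H_1: rank ker ∂_1 − rank ∂_2 = (18 − 6) − 12 = 0, and ∂_2 has invariant factor 2 > 1, so H_1 ≅ Z/2Z.
  H_2: rank ker ∂_2 − rank ∂_3 = (12 − 12) − 0 = 0, and there is no ∂_3, so H_2 ≅ 0.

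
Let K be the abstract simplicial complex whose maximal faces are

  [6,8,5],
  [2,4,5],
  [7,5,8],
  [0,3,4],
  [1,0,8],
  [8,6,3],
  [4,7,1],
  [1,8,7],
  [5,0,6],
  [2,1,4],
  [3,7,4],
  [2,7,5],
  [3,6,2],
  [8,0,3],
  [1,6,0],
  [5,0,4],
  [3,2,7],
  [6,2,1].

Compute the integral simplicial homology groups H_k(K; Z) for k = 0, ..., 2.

We work with the vertex ordering 0 < 1 < 2 < 3 < 4 < 5 < 6 < 7 < 8. The simplices of K, each written with vertices in increasing order, are:

  0-simplices (9): [0], [1], [2], [3], [4], [5], [6], [7], [8]
  1-simplices (27): (27 of them)
  2-simplices (18): [0,1,6], [0,1,8], [0,3,4], [0,3,8], [0,4,5], [0,5,6], [1,2,4], [1,2,6], [1,4,7], [1,7,8], [2,3,6], [2,3,7], [2,4,5], [2,5,7], [3,4,7], [3,6,8], [5,6,8], [5,7,8]

giving chain groups C_0 ≅ Z^9, C_1 ≅ Z^27, C_2 ≅ Z^18.

The boundary map ∂_1: C_1 → C_0 sends each edge [p,q] (with p < q) to q − p.
As a 9×27 matrix over Z this has rank 8, with invariant factors (1,1,1,1,1,1,1,1).

The boundary map ∂_2: C_2 → C_1 sends each 2-simplex [p,q,r] to [q,r] − [p,r] + [p,q]. For instance
  ∂[2,3,7] = [3,7] − [2,7] + [2,3],
  ∂[3,4,7] = [4,7] − [3,7] + [3,4].
This gives a 27×18 integer matrix of rank 18; reducing to Smith normal form yields diagonal entries (1,1,1,1,1,1,1,1,1,1,1,1,1,1,1,1,1,2).

Reading off H_k = ker ∂_k / im ∂_{k+1}:

  H_0: rank C_0 − rank ∂_1 = 9 − 8 = 1, and the invariant factors of ∂_1 are all 1, so H_0 = Z.
  H_1: rank ker ∂_1 − rank ∂_2 = (27 − 8) − 18 = 1, and ∂_2 has invariant factor 2 > 1, so H_1 = Z ⊕ Z_2.
  H_2: rank ker ∂_2 − rank ∂_3 = (18 − 18) − 0 = 0, and there is no ∂_3, so H_2 = 0.

(K is a triangulation of the Klein bottle.)

H_0 = Z,  H_1 = Z ⊕ Z_2,  H_2 = 0.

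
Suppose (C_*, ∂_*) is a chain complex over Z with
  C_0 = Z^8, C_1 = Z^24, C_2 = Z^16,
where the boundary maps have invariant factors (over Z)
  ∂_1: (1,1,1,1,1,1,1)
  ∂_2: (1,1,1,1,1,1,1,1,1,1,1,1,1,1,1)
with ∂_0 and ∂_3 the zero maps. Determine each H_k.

H_0: b_0 = 8 − 0 − 7 = 1; torsion from ∂_1 factors > 1: none. So H_0 ≅ Z.
H_1: b_1 = 24 − 7 − 15 = 2; torsion from ∂_2 factors > 1: none. So H_1 ≅ Z^2.
H_2: b_2 = 16 − 15 − 0 = 1; torsion from ∂_3 factors > 1: none. So H_2 ≅ Z.

H_0 ≅ Z,  H_1 ≅ Z^2,  H_2 ≅ Z.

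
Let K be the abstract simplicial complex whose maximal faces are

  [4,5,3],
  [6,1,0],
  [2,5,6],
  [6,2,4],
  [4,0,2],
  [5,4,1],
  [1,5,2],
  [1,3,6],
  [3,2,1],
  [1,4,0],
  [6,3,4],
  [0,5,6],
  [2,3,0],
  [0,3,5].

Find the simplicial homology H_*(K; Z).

H_0 ≅ Z,  H_1 ≅ Z^2,  H_2 ≅ Z.

Take the total order 0 < 1 < 2 < 3 < 4 < 5 < 6 on the vertex set. Then K (dimension 2) consists of the simplices:

  0-simplices (7): [0], [1], [2], [3], [4], [5], [6]
  1-simplices (21): [0,1], [0,2], [0,3], [0,4], [0,5], [0,6], [1,2], [1,3], [1,4], [1,5], [1,6], [2,3], [2,4], [2,5], [2,6], [3,4], [3,5], [3,6], [4,5], [4,6], [5,6]
  2-simplices (14): [0,1,4], [0,1,6], [0,2,3], [0,2,4], [0,3,5], [0,5,6], [1,2,3], [1,2,5], [1,3,6], [1,4,5], [2,4,6], [2,5,6], [3,4,5], [3,4,6]

Hence C_0 ≅ Z^7, C_1 ≅ Z^21, C_2 ≅ Z^14.

The boundary map ∂_1: C_1 → C_0 is given by ∂[p,q] = [q] − [p]. For instance
  ∂[0,1] = [1] − [0].
As a 7×21 matrix over Z this has rank 6, with invariant factors (1,1,1,1,1,1).

The boundary map ∂_2: C_2 → C_1 acts by ∂[p,q,r] = [q,r] − [p,r] + [p,q]. For instance
  ∂[2,5,6] = [5,6] − [2,6] + [2,5],
  ∂[0,5,6] = [5,6] − [0,6] + [0,5].
The 21×14 boundary matrix has rank 13 and Smith normal form diag(1,1,1,1,1,1,1,1,1,1,1,1,1).

From H_k ≅ ker(∂_k) / im(∂_{k+1}) we obtain:

  H_0: rank C_0 − rank ∂_1 = 7 − 6 = 1, and the invariant factors of ∂_1 are all 1, so H_0 = Z.
  H_1: rank ker ∂_1 − rank ∂_2 = (21 − 6) − 13 = 2, and the invariant factors of ∂_2 are all 1, so H_1 = Z^2.
  H_2: rank ker ∂_2 − rank ∂_3 = (14 − 13) − 0 = 1, and there is no ∂_3, so H_2 = Z.

As a check, the Euler characteristic is 7 − 21 + 14 = 0, which agrees with 1 − 2 + 1 = 0.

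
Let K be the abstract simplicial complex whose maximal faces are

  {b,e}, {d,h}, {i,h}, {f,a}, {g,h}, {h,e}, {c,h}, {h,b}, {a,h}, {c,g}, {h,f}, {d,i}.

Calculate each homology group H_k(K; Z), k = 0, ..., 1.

We work with the vertex ordering a < b < c < d < e < f < g < h < i. The simplices of K, each written with vertices in increasing order, are:

  0-simplices (9): a, b, c, d, e, f, g, h, i
  1-simplices (12): af, ah, be, bh, cg, ch, dh, di, eh, fh, gh, hi

giving chain groups C_0 ≅ Z^9, C_1 ≅ Z^12.

∂_1: C_1 → C_0 is given by ∂[p,q] = [q] − [p].
The resulting 9×12 matrix has rank 8, and its Smith normal form has invariant factors (1,1,1,1,1,1,1,1).

From H_k ≅ ker(∂_k) / im(∂_{k+1}) we obtain:

  H_0: rank C_0 − rank ∂_1 = 9 − 8 = 1, and the invariant factors of ∂_1 are all 1, so H_0 = Z.
  H_1: rank ker ∂_1 − rank ∂_2 = (12 − 8) − 0 = 4, and there is no ∂_2, so H_1 = Z^4.

H_0 = Z,  H_1 = Z^4.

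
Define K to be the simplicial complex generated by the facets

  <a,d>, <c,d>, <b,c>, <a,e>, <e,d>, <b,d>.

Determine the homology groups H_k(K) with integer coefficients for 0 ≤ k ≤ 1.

Order the vertices as a < b < c < d < e. Listing each simplex with vertices in this order, K has dimension 1 with simplices:

  0-simplices (5): a, b, c, d, e
  1-simplices (6): ad, ae, bc, bd, cd, de

so the chain groups are C_0 ≅ Z^5, C_1 ≅ Z^6.

∂_1: C_1 → C_0 maps an edge to its endpoints' difference, ∂[p,q] = q − p.
The 5×6 boundary matrix has rank 4 and Smith normal form diag(1,1,1,1).

Reading off H_k = ker ∂_k / im ∂_{k+1}:

  H_0: rank C_0 − rank ∂_1 = 5 − 4 = 1, and the invariant factors of ∂_1 are all 1, so H_0 ≅ Z.
  H_1: rank ker ∂_1 − rank ∂_2 = (6 − 4) − 0 = 2, and there is no ∂_2, so H_1 ≅ Z^2.

H_0 = Z,  H_1 = Z^2.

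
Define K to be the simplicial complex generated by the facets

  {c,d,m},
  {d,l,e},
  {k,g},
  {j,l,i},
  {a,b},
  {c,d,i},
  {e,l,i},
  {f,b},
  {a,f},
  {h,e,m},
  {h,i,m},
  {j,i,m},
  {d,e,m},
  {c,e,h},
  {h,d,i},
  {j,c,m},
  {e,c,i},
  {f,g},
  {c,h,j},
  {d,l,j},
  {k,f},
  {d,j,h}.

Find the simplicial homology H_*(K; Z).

H_0 = Z^2,  H_1 = Z^4,  H_2 = Z.

Take the total order a < b < c < d < e < f < g < h < i < j < k < l < m on the vertex set. Then K (dimension 2) consists of the simplices:

  0-simplices (13): a, b, c, d, e, f, g, h, i, j, k, l, m
  1-simplices (30): ab, af, bf, cd, ce, ch, ci, cj, cm, de, dh, di, dj, dl, dm, eh, ei, el, em, fg, fk, gk, hi, hj, hm, ij, il, im, jl, jm
  2-simplices (16): cdi, cdm, ceh, cei, chj, cjm, del, dem, dhi, dhj, djl, ehm, eil, him, ijl, ijm

giving chain groups C_0 ≅ Z^13, C_1 ≅ Z^30, C_2 ≅ Z^16.

∂_1: C_1 → C_0 sends each edge [p,q] (with p < q) to q − p. For instance
  ∂cm = m − c.
The resulting 13×30 matrix has rank 11, and its Smith normal form has invariant factors (1,1,1,1,1,1,1,1,1,1,1).

∂_2: C_2 → C_1 acts by ∂[p,q,r] = [q,r] − [p,r] + [p,q]. For instance
  ∂cdi = di − ci + cd,
  ∂ehm = hm − em + eh.
The resulting 30×16 matrix has rank 15, and its Smith normal form has invariant factors (1,1,1,1,1,1,1,1,1,1,1,1,1,1,1).

Now H_k = ker ∂_k / im ∂_{k+1}, so:

  H_0: rank C_0 − rank ∂_1 = 13 − 11 = 2, and the invariant factors of ∂_1 are all 1, so H_0 = Z^2.
  H_1: rank ker ∂_1 − rank ∂_2 = (30 − 11) − 15 = 4, and the invariant factors of ∂_2 are all 1, so H_1 = Z^4.
  H_2: rank ker ∂_2 − rank ∂_3 = (16 − 15) − 0 = 1, and there is no ∂_3, so H_2 = Z.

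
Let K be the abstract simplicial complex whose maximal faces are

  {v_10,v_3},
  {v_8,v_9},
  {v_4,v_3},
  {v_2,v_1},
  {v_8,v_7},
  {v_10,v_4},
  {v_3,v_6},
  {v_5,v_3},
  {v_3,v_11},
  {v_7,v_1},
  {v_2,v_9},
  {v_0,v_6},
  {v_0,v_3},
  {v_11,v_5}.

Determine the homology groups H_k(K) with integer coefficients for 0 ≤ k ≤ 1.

H_0 ≅ Z^2,  H_1 ≅ Z^4.

Order the vertices as v_0 < v_1 < v_2 < v_3 < v_4 < v_5 < v_6 < v_7 < v_8 < v_9 < v_10 < v_11. Listing each simplex with vertices in this order, K has dimension 1 with simplices:

  0-simplices (12): [v_0], [v_1], [v_2], [v_3], [v_4], [v_5], [v_6], [v_7], [v_8], [v_9], [v_10], [v_11]
  1-simplices (14): [v_0,v_3], [v_0,v_6], [v_1,v_2], [v_1,v_7], [v_2,v_9], [v_3,v_4], [v_3,v_5], [v_3,v_6], [v_3,v_10], [v_3,v_11], [v_4,v_10], [v_5,v_11], [v_7,v_8], [v_8,v_9]

so the chain groups are C_0 ≅ Z^12, C_1 ≅ Z^14.

Boundary ∂_1: C_1 → C_0 is given by ∂[p,q] = [q] − [p]. For instance
  ∂[v_3,v_5] = [v_5] − [v_3].
The 12×14 boundary matrix has rank 10 and Smith normal form diag(1,1,1,1,1,1,1,1,1,1).

Reading off H_k = ker ∂_k / im ∂_{k+1}:

  H_0: rank C_0 − rank ∂_1 = 12 − 10 = 2, and the invariant factors of ∂_1 are all 1, so H_0 = Z^2.
  H_1: rank ker ∂_1 − rank ∂_2 = (14 − 10) − 0 = 4, and there is no ∂_2, so H_1 = Z^4.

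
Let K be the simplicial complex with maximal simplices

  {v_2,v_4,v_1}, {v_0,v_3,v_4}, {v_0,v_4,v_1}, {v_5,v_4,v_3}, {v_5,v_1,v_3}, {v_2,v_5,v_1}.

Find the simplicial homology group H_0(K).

H_0 ≅ Z.

We work with the vertex ordering v_0 < v_1 < v_2 < v_3 < v_4 < v_5. The simplices of K, each written with vertices in increasing order, are:

  0-simplices (6): [v_0], [v_1], [v_2], [v_3], [v_4], [v_5]
  1-simplices (12): [v_0,v_1], [v_0,v_3], [v_0,v_4], [v_1,v_2], [v_1,v_3], [v_1,v_4], [v_1,v_5], [v_2,v_4], [v_2,v_5], [v_3,v_4], [v_3,v_5], [v_4,v_5]
  2-simplices (6): [v_0,v_1,v_4], [v_0,v_3,v_4], [v_1,v_2,v_4], [v_1,v_2,v_5], [v_1,v_3,v_5], [v_3,v_4,v_5]

Hence C_0 ≅ Z^6, C_1 ≅ Z^12, C_2 ≅ Z^6.

Boundary ∂_1: C_1 → C_0 maps an edge to its endpoints' difference, ∂[p,q] = q − p.
The resulting 6×12 matrix has rank 5, and its Smith normal form has invariant factors (1,1,1,1,1).

Boundary ∂_2: C_2 → C_1 maps a triangle to the signed sum of its edges. For instance
  ∂[v_1,v_2,v_4] = [v_2,v_4] − [v_1,v_4] + [v_1,v_2],
  ∂[v_1,v_2,v_5] = [v_2,v_5] − [v_1,v_5] + [v_1,v_2].
The 12×6 boundary matrix has rank 6 and Smith normal form diag(1,1,1,1,1,1).

Computing H_k = (kernel of ∂_k) / (image of ∂_{k+1}):

  H_0: rank C_0 − rank ∂_1 = 6 − 5 = 1, and the invariant factors of ∂_1 are all 1, so H_0 ≅ Z.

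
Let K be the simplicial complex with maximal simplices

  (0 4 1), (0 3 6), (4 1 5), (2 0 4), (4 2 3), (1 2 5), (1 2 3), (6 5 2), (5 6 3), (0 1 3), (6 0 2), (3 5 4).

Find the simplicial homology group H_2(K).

H_2 ≅ 0.

We work with the vertex ordering 0 < 1 < 2 < 3 < 4 < 5 < 6. The simplices of K, each written with vertices in increasing order, are:

  0-simplices (7): [0], [1], [2], [3], [4], [5], [6]
  1-simplices (18): [0,1], [0,2], [0,3], [0,4], [0,6], [1,2], [1,3], [1,4], [1,5], [2,3], [2,4], [2,5], [2,6], [3,4], [3,5], [3,6], [4,5], [5,6]
  2-simplices (12): [0,1,3], [0,1,4], [0,2,4], [0,2,6], [0,3,6], [1,2,3], [1,2,5], [1,4,5], [2,3,4], [2,5,6], [3,4,5], [3,5,6]

so the chain groups are C_0 ≅ Z^7, C_1 ≅ Z^18, C_2 ≅ Z^12.

The boundary map ∂_1: C_1 → C_0 is given by ∂[p,q] = [q] − [p]. For instance
  ∂[1,5] = [5] − [1].
The resulting 7×18 matrix has rank 6, and its Smith normal form has invariant factors (1,1,1,1,1,1).

The boundary map ∂_2: C_2 → C_1 acts by ∂[p,q,r] = [q,r] − [p,r] + [p,q]. For instance
  ∂[1,2,5] = [2,5] − [1,5] + [1,2],
  ∂[3,4,5] = [4,5] − [3,5] + [3,4].
The 18×12 boundary matrix has rank 12 and Smith normal form diag(1,1,1,1,1,1,1,1,1,1,1,2).

Computing H_k = (kernel of ∂_k) / (image of ∂_{k+1}):

  H_2: rank ker ∂_2 − rank ∂_3 = (12 − 12) − 0 = 0, and there is no ∂_3, so H_2 ≅ 0.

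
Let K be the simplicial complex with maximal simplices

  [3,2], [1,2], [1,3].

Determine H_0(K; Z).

Take the total order 1 < 2 < 3 on the vertex set. Then K (dimension 1) consists of the simplices:

  0-simplices (3): [1], [2], [3]
  1-simplices (3): [1,2], [1,3], [2,3]

giving chain groups C_0 ≅ Z^3, C_1 ≅ Z^3.

The boundary map ∂_1: C_1 → C_0 maps an edge to its endpoints' difference, ∂[p,q] = q − p. For instance
  ∂[1,3] = [3] − [1].
The resulting 3×3 matrix has rank 2, and its Smith normal form has invariant factors (1,1).

From H_k ≅ ker(∂_k) / im(∂_{k+1}) we obtain:

  H_0: rank C_0 − rank ∂_1 = 3 − 2 = 1, and the invariant factors of ∂_1 are all 1, so H_0 = Z.

(K is a triangulation of the circle S^1.)

H_0 ≅ Z.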